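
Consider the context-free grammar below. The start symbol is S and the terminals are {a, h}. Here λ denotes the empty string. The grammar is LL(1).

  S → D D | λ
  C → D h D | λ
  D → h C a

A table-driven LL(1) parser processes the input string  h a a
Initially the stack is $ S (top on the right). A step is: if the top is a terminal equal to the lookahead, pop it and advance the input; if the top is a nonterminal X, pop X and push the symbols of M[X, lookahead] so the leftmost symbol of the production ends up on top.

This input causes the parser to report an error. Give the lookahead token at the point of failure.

     Stack      Input    Action
  1  $ S        h a a $  expand S → D D
  2  $ D D      h a a $  expand D → h C a
  3  $ D a C h  h a a $  match h
  4  $ D a C    a a $    expand C → λ
  5  $ D a      a a $    match a
  6  $ D        a $      error: M[D, a] is empty

a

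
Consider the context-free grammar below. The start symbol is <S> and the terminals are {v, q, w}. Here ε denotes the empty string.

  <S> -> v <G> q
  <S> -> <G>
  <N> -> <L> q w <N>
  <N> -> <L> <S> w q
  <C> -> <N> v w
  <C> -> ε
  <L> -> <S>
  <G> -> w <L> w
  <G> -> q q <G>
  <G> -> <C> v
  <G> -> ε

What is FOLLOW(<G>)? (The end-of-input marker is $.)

{$, q, v, w}

FIRST(<S>) = {ε, q, v, w}  (via <G>)
FIRST(<L>) = {ε, q, v, w}  (via <S>)
FIRST(<N>) = {q, v, w}  (via <L> q w <N>, <L> <S> w q)
FIRST(<C>) = {ε, q, v, w}  (via <N> v w)
FIRST(<G>) = {ε, q, v, w}  (via <C> v)
FOLLOW(<S>) includes $ since <S> is the start symbol.
FOLLOW(<N>): in <N>-><L> q w <N>, the suffix after <N> is empty (adds nothing new); in <C>-><N> v w, <N> is followed by v w with FIRST {v}. Thus FOLLOW(<N>) = {v}.
FOLLOW(<C>): in <G>-><C> v, <C> is followed by v with FIRST {v}. Thus FOLLOW(<C>) = {v}.
FOLLOW(<L>): in <N>-><L> q w <N>, <L> is followed by q w <N> with FIRST {q}; in <N>-><L> <S> w q, <L> is followed by <S> w q with FIRST {q, v, w}; in <G>->w <L> w, <L> is followed by w with FIRST {w}. Thus FOLLOW(<L>) = {q, v, w}.
FOLLOW(<S>): in <N>-><L> <S> w q, <S> is followed by w q with FIRST {w}; in <L>-><S>, the suffix after <S> is empty, so FOLLOW(<S>) ⊇ FOLLOW(<L>) = {q, v, w}. Thus FOLLOW(<S>) = {$, q, v, w}.
FOLLOW(<G>): in <S>->v <G> q, <G> is followed by q with FIRST {q}; in <S>-><G>, the suffix after <G> is empty, so FOLLOW(<G>) ⊇ FOLLOW(<S>) = {$, q, v, w}; in <G>->q q <G>, the suffix after <G> is empty (adds nothing new). Thus FOLLOW(<G>) = {$, q, v, w}.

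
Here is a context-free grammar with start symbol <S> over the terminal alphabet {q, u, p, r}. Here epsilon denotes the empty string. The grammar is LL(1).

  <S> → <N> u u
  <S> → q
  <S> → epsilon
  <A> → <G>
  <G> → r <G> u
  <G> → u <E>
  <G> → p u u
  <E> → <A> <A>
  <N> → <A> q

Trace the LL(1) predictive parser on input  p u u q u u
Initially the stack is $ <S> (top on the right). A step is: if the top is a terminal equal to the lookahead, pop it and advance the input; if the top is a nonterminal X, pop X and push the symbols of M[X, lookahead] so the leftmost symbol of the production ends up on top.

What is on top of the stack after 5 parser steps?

step 1: stack=$ <S>  input=p u u q u u $  — expand <S> → <N> u u
step 2: stack=$ u u <N>  input=p u u q u u $  — expand <N> → <A> q
step 3: stack=$ u u q <A>  input=p u u q u u $  — expand <A> → <G>
step 4: stack=$ u u q <G>  input=p u u q u u $  — expand <G> → p u u
step 5: stack=$ u u q u u p  input=p u u q u u $  — match p
Stack after step 5: $ u u q u u (top = u).

u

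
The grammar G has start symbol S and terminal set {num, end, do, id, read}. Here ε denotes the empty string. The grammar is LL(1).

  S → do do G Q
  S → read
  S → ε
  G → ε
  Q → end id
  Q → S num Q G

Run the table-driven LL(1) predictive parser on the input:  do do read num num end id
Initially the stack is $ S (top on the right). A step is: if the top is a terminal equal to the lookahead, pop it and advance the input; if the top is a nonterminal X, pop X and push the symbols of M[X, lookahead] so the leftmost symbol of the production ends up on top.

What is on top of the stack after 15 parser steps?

G

step 1: stack=$ S  input=do do read num num end id $  — expand S → do do G Q
step 2: stack=$ Q G do do  input=do do read num num end id $  — match do
step 3: stack=$ Q G do  input=do read num num end id $  — match do
step 4: stack=$ Q G  input=read num num end id $  — expand G → ε
step 5: stack=$ Q  input=read num num end id $  — expand Q → S num Q G
step 6: stack=$ G Q num S  input=read num num end id $  — expand S → read
step 7: stack=$ G Q num read  input=read num num end id $  — match read
step 8: stack=$ G Q num  input=num num end id $  — match num
step 9: stack=$ G Q  input=num end id $  — expand Q → S num Q G
step 10: stack=$ G G Q num S  input=num end id $  — expand S → ε
step 11: stack=$ G G Q num  input=num end id $  — match num
step 12: stack=$ G G Q  input=end id $  — expand Q → end id
step 13: stack=$ G G id end  input=end id $  — match end
step 14: stack=$ G G id  input=id $  — match id
step 15: stack=$ G G  input=$  — expand G → ε
Stack after step 15: $ G (top = G).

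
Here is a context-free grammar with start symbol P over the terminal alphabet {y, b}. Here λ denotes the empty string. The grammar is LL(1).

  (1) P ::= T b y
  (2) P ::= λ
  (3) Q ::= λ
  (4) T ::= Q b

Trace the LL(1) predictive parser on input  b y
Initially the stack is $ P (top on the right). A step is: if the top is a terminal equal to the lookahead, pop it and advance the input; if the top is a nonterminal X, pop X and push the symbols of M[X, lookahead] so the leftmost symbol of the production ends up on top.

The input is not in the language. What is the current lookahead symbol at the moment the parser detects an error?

step 1: stack=$ P  input=b y $  — expand P ::= T b y
step 2: stack=$ y b T  input=b y $  — expand T ::= Q b
step 3: stack=$ y b b Q  input=b y $  — expand Q ::= λ
step 4: stack=$ y b b  input=b y $  — match b
step 5: stack=$ y b  input=y $  — error: top is terminal b but lookahead is y

y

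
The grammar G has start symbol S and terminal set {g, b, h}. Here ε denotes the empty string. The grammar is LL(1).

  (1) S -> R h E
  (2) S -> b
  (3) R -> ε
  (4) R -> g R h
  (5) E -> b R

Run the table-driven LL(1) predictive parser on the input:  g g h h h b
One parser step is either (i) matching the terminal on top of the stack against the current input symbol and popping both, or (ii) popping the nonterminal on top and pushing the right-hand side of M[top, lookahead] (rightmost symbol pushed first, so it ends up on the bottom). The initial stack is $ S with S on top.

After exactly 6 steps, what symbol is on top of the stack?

h

step 1: stack=$ S  input=g g h h h b $  — expand S -> R h E
step 2: stack=$ E h R  input=g g h h h b $  — expand R -> g R h
step 3: stack=$ E h h R g  input=g g h h h b $  — match g
step 4: stack=$ E h h R  input=g h h h b $  — expand R -> g R h
step 5: stack=$ E h h h R g  input=g h h h b $  — match g
step 6: stack=$ E h h h R  input=h h h b $  — expand R -> ε
Stack after step 6: $ E h h h (top = h).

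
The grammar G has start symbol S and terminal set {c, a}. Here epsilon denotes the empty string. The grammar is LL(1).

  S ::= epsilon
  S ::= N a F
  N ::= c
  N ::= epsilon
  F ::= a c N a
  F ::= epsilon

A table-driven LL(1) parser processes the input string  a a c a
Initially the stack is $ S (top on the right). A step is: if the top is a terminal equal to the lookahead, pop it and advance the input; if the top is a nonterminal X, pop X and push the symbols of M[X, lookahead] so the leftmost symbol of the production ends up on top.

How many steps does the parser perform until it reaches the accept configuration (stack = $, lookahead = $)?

step 1: stack=$ S  input=a a c a $  — expand S ::= N a F
step 2: stack=$ F a N  input=a a c a $  — expand N ::= epsilon
step 3: stack=$ F a  input=a a c a $  — match a
step 4: stack=$ F  input=a c a $  — expand F ::= a c N a
step 5: stack=$ a N c a  input=a c a $  — match a
step 6: stack=$ a N c  input=c a $  — match c
step 7: stack=$ a N  input=a $  — expand N ::= epsilon
step 8: stack=$ a  input=a $  — match a
Accept reached after 8 steps.

8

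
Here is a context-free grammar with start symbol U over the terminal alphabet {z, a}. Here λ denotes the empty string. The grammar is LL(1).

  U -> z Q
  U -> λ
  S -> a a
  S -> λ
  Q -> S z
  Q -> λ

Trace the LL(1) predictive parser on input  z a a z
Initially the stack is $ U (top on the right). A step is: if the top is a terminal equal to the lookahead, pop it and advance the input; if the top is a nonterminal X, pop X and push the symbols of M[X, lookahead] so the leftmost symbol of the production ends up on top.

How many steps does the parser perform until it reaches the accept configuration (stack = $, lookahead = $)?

step 1: stack=$ U  input=z a a z $  — expand U -> z Q
step 2: stack=$ Q z  input=z a a z $  — match z
step 3: stack=$ Q  input=a a z $  — expand Q -> S z
step 4: stack=$ z S  input=a a z $  — expand S -> a a
step 5: stack=$ z a a  input=a a z $  — match a
step 6: stack=$ z a  input=a z $  — match a
step 7: stack=$ z  input=z $  — match z
Accept reached after 7 steps.

7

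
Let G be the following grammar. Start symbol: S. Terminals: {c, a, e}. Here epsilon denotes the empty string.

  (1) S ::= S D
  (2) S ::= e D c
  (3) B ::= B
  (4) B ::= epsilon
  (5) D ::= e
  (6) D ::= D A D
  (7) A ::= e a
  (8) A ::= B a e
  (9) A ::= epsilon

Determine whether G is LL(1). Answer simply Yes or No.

FIRST(S) = {e}
FIRST(B) = {epsilon}
FIRST(D) = {e}
FIRST(A) = {epsilon, a, e}
FOLLOW(S) = {$, e}
FOLLOW(B) = {a}
FOLLOW(D) = {$, a, c, e}
FOLLOW(A) = {e}
Cell M[A, e] receives both A ::= e a and A ::= epsilon — the grammar is not LL(1).

No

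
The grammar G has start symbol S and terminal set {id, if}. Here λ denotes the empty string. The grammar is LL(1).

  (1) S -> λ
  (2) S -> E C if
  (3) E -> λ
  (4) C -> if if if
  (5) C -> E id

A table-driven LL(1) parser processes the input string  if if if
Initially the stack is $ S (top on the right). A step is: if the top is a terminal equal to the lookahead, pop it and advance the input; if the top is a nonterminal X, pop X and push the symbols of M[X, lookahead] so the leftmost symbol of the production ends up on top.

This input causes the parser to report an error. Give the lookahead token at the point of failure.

     Stack          Input       Action
  1  $ S            if if if $  expand S -> E C if
  2  $ if C E       if if if $  expand E -> λ
  3  $ if C         if if if $  expand C -> if if if
  4  $ if if if if  if if if $  match if
  5  $ if if if     if if $     match if
  6  $ if if        if $        match if
  7  $ if           $           error: top is terminal if but lookahead is $

$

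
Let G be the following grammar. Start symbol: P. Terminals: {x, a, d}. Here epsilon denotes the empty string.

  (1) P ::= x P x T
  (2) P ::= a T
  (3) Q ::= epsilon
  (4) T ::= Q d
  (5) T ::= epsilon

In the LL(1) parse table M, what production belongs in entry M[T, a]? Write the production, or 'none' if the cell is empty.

none

FIRST(P): from P::=x P x T we get {x}; from P::=a T we get {a}. So FIRST(P) = {a, x}.
FIRST(Q): from Q::=epsilon we get {epsilon}. So FIRST(Q) = {epsilon}.
FIRST(T): from T::=Q d we get {d}; from T::=epsilon we get {epsilon}. So FIRST(T) = {epsilon, d}.
FOLLOW(P) includes $ since P is the start symbol.
FOLLOW(P): in P::=x P x T, P is followed by x T with FIRST {x}. Thus FOLLOW(P) = {$, x}.
FOLLOW(T): in P::=x P x T, the suffix after T is empty, so FOLLOW(T) ⊇ FOLLOW(P) = {$, x}; in P::=a T, the suffix after T is empty, so FOLLOW(T) ⊇ FOLLOW(P) = {$, x}. Thus FOLLOW(T) = {$, x}.
For T ::= Q d: FIRST(Q d) = {d}, so it goes in M[T, t] for t ∈ {d}.
For T ::= epsilon: FIRST(epsilon) = {epsilon}, so it goes in M[T, t] for t ∈ {}; since epsilon ∈ FIRST, also for every t ∈ FOLLOW(T) = {$, x}.
None of these place a production in M[T, a].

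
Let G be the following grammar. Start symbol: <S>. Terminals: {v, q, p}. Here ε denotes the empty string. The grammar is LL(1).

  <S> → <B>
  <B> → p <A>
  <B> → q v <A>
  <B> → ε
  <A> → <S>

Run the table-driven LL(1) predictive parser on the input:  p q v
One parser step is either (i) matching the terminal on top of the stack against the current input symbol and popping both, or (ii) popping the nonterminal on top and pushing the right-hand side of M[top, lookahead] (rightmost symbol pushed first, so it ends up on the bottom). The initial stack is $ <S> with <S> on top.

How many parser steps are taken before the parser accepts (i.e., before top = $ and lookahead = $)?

11

      Stack      Input    Action
   1  $ <S>      p q v $  expand <S> → <B>
   2  $ <B>      p q v $  expand <B> → p <A>
   3  $ <A> p    p q v $  match p
   4  $ <A>      q v $    expand <A> → <S>
   5  $ <S>      q v $    expand <S> → <B>
   6  $ <B>      q v $    expand <B> → q v <A>
   7  $ <A> v q  q v $    match q
   8  $ <A> v    v $      match v
   9  $ <A>      $        expand <A> → <S>
  10  $ <S>      $        expand <S> → <B>
  11  $ <B>      $        expand <B> → ε
Accept reached after 11 steps.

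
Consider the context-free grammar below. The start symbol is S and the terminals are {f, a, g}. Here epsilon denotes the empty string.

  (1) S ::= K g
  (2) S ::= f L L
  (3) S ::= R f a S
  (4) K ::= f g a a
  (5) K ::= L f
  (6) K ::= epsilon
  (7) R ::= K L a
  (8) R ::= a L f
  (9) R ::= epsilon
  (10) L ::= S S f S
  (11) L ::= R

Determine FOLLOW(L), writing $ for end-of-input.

FIRST(S): from S::=K g we get {a, f, g}; from S::=f L L we get {f}; from S::=R f a S we get {a, f, g}. So FIRST(S) = {a, f, g}.
FIRST(K): from K::=f g a a we get {f}; from K::=L f we get {a, f, g}; from K::=epsilon we get {epsilon}. So FIRST(K) = {epsilon, a, f, g}.
FIRST(R): from R::=K L a we get {a, f, g}; from R::=a L f we get {a}; from R::=epsilon we get {epsilon}. So FIRST(R) = {epsilon, a, f, g}.
FIRST(L): from L::=S S f S we get {a, f, g}; from L::=R we get {epsilon, a, f, g}. So FIRST(L) = {epsilon, a, f, g}.
FOLLOW(S) includes $ since S is the start symbol.
FOLLOW(K): in S::=K g, K is followed by g with FIRST {g}; in R::=K L a, K is followed by L a with FIRST {a, f, g}. Thus FOLLOW(K) = {a, f, g}.
FOLLOW(S): in S::=R f a S, the suffix after S is empty (adds nothing new); in L::=S S f S (occurrence 1), S is followed by S f S with FIRST {a, f, g}; in L::=S S f S (occurrence 2), S is followed by f S with FIRST {f}; in L::=S S f S (occurrence 3), the suffix after S is empty, so FOLLOW(S) ⊇ FOLLOW(L) = {$, a, f, g}. Thus FOLLOW(S) = {$, a, f, g}.
FOLLOW(L): in S::=f L L (occurrence 1), L is followed by L with FIRST {epsilon, a, f, g}; in S::=f L L (occurrence 1), the suffix after L is nullable, so FOLLOW(L) ⊇ FOLLOW(S) = {$, a, f, g}; in S::=f L L (occurrence 2), the suffix after L is empty, so FOLLOW(L) ⊇ FOLLOW(S) = {$, a, f, g}; in K::=L f, L is followed by f with FIRST {f}; in R::=K L a, L is followed by a with FIRST {a}; in R::=a L f, L is followed by f with FIRST {f}. Thus FOLLOW(L) = {$, a, f, g}.
FOLLOW(R): in S::=R f a S, R is followed by f a S with FIRST {f}; in L::=R, the suffix after R is empty, so FOLLOW(R) ⊇ FOLLOW(L) = {$, a, f, g}. Thus FOLLOW(R) = {$, a, f, g}.

{$, a, f, g}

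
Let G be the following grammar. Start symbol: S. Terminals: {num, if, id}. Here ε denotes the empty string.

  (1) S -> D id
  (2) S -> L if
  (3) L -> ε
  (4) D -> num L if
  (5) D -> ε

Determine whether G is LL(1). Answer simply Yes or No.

FIRST(S) = {id, if, num}
FIRST(L) = {ε}
FIRST(D) = {ε, num}
FOLLOW(S) = {$}
FOLLOW(L) = {if}
FOLLOW(D) = {id}
Each cell of M receives at most one production.

Yes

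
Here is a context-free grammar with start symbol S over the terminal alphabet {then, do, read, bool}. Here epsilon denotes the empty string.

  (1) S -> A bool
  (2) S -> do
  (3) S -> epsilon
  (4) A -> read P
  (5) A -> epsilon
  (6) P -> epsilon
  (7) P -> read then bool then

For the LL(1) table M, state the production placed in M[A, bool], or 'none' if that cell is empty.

A -> epsilon

FIRST(A): from A->read P we get {read}; from A->epsilon we get {epsilon}. So FIRST(A) = {epsilon, read}.
FIRST(P): from P->epsilon we get {epsilon}; from P->read then bool then we get {read}. So FIRST(P) = {epsilon, read}.
FIRST(S): from S->A bool we get {bool, read}; from S->do we get {do}; from S->epsilon we get {epsilon}. So FIRST(S) = {epsilon, bool, do, read}.
FOLLOW(S) includes $ since S is the start symbol.
FOLLOW(A): in S->A bool, A is followed by bool with FIRST {bool}. Thus FOLLOW(A) = {bool}.
For A -> read P: FIRST(read P) = {read}, so it goes in M[A, t] for t ∈ {read}.
For A -> epsilon: FIRST(epsilon) = {epsilon}, so it goes in M[A, t] for t ∈ {}; since epsilon ∈ FIRST, also for every t ∈ FOLLOW(A) = {bool}.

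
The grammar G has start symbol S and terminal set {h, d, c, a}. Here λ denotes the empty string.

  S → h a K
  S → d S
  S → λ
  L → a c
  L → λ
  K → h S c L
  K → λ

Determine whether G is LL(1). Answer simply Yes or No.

Yes

FIRST(S) = {λ, d, h}
FIRST(L) = {λ, a}
FIRST(K) = {λ, h}
FOLLOW(S) = {$, c}
FOLLOW(L) = {$, c}
FOLLOW(K) = {$, c}
Each cell of M receives at most one production.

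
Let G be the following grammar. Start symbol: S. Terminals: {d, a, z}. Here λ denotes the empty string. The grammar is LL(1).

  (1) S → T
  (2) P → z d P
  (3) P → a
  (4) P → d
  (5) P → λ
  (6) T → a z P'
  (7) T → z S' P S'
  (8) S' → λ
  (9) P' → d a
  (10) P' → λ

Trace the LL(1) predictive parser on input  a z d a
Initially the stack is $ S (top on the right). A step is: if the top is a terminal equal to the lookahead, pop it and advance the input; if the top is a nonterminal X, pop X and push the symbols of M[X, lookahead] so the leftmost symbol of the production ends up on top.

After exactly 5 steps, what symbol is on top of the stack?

d

     Stack     Input      Action
  1  $ S       a z d a $  expand S → T
  2  $ T       a z d a $  expand T → a z P'
  3  $ P' z a  a z d a $  match a
  4  $ P' z    z d a $    match z
  5  $ P'      d a $      expand P' → d a
Stack after step 5: $ a d (top = d).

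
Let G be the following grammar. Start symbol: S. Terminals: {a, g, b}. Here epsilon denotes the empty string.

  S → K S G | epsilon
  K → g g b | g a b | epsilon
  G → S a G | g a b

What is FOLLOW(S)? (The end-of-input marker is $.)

{$, a, g}

FIRST(K) = {epsilon, g}
FIRST(S) = {epsilon, a, g}  (via K S G)
FIRST(G) = {a, g}  (via S a G)
FOLLOW(S) includes $ since S is the start symbol.
FOLLOW(S): in S→K S G, S is followed by G with FIRST {a, g}; in G→S a G, S is followed by a G with FIRST {a}. Thus FOLLOW(S) = {$, a, g}.
FOLLOW(K): in S→K S G, K is followed by S G with FIRST {a, g}. Thus FOLLOW(K) = {a, g}.
FOLLOW(G): in S→K S G, the suffix after G is empty, so FOLLOW(G) ⊇ FOLLOW(S) = {$, a, g}; in G→S a G, the suffix after G is empty (adds nothing new). Thus FOLLOW(G) = {$, a, g}.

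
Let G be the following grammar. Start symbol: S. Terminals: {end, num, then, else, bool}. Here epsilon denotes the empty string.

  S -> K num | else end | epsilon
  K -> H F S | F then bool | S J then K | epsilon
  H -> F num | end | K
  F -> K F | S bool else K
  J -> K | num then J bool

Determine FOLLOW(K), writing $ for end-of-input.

FIRST(S): from S->K num we get {bool, else, end, num, then}; from S->else end we get {else}; from S->epsilon we get {epsilon}. So FIRST(S) = {epsilon, bool, else, end, num, then}.
FIRST(K): from K->H F S we get {bool, else, end, num, then}; from K->F then bool we get {bool, else, end, num, then}; from K->S J then K we get {bool, else, end, num, then}; from K->epsilon we get {epsilon}. So FIRST(K) = {epsilon, bool, else, end, num, then}.
FIRST(F): from F->K F we get {bool, else, end, num, then}; from F->S bool else K we get {bool, else, end, num, then}. So FIRST(F) = {bool, else, end, num, then}.
FIRST(J): from J->K we get {epsilon, bool, else, end, num, then}; from J->num then J bool we get {num}. So FIRST(J) = {epsilon, bool, else, end, num, then}.
FIRST(H): from H->F num we get {bool, else, end, num, then}; from H->end we get {end}; from H->K we get {epsilon, bool, else, end, num, then}. So FIRST(H) = {epsilon, bool, else, end, num, then}.
FOLLOW(S) includes $ since S is the start symbol.
FOLLOW(H): in K->H F S, H is followed by F S with FIRST {bool, else, end, num, then}. Thus FOLLOW(H) = {bool, else, end, num, then}.
FOLLOW(J): in K->S J then K, J is followed by then K with FIRST {then}; in J->num then J bool, J is followed by bool with FIRST {bool}. Thus FOLLOW(J) = {bool, then}.
FOLLOW(S): in K->H F S, the suffix after S is empty, so FOLLOW(S) ⊇ FOLLOW(K) = {bool, else, end, num, then}; in K->S J then K, S is followed by J then K with FIRST {bool, else, end, num, then}; in F->S bool else K, S is followed by bool else K with FIRST {bool}. Thus FOLLOW(S) = {$, bool, else, end, num, then}.
FOLLOW(K): in S->K num, K is followed by num with FIRST {num}; in K->S J then K, the suffix after K is empty (adds nothing new); in H->K, the suffix after K is empty, so FOLLOW(K) ⊇ FOLLOW(H) = {bool, else, end, num, then}; in F->K F, K is followed by F with FIRST {bool, else, end, num, then}; in F->S bool else K, the suffix after K is empty, so FOLLOW(K) ⊇ FOLLOW(F) = {bool, else, end, num, then}; in J->K, the suffix after K is empty, so FOLLOW(K) ⊇ FOLLOW(J) = {bool, then}. Thus FOLLOW(K) = {bool, else, end, num, then}.
FOLLOW(F): in K->H F S, F is followed by S with FIRST {epsilon, bool, else, end, num, then}; in K->H F S, the suffix after F is nullable, so FOLLOW(F) ⊇ FOLLOW(K) = {bool, else, end, num, then}; in K->F then bool, F is followed by then bool with FIRST {then}; in H->F num, F is followed by num with FIRST {num}; in F->K F, the suffix after F is empty (adds nothing new). Thus FOLLOW(F) = {bool, else, end, num, then}.

{bool, else, end, num, then}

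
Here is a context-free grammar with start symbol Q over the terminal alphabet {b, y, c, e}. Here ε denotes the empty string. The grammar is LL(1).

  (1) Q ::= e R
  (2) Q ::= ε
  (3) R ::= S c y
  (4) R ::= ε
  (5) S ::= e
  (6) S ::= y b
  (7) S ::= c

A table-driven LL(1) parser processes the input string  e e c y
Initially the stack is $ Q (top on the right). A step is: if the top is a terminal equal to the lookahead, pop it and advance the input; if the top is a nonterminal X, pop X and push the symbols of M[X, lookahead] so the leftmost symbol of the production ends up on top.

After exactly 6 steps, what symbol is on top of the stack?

step 1: stack=$ Q  input=e e c y $  — expand Q ::= e R
step 2: stack=$ R e  input=e e c y $  — match e
step 3: stack=$ R  input=e c y $  — expand R ::= S c y
step 4: stack=$ y c S  input=e c y $  — expand S ::= e
step 5: stack=$ y c e  input=e c y $  — match e
step 6: stack=$ y c  input=c y $  — match c
Stack after step 6: $ y (top = y).

y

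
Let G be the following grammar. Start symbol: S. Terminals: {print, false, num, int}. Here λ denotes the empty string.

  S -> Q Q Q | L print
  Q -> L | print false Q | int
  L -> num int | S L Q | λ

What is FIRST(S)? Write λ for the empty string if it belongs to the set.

{λ, int, num, print}

FIRST(S): from S->Q Q Q we get {λ, int, num, print}; from S->L print we get {int, num, print}. So FIRST(S) = {λ, int, num, print}.
FIRST(Q): from Q->L we get {λ, int, num, print}; from Q->print false Q we get {print}; from Q->int we get {int}. So FIRST(Q) = {λ, int, num, print}.
FIRST(L): from L->num int we get {num}; from L->S L Q we get {λ, int, num, print}; from L->λ we get {λ}. So FIRST(L) = {λ, int, num, print}.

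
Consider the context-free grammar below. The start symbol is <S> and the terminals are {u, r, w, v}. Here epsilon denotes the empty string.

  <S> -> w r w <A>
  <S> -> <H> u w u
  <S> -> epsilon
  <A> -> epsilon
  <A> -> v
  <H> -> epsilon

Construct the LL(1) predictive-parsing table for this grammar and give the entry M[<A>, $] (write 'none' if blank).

FIRST(<A>): from <A>->epsilon we get {epsilon}; from <A>->v we get {v}. So FIRST(<A>) = {epsilon, v}.
FIRST(<H>): from <H>->epsilon we get {epsilon}. So FIRST(<H>) = {epsilon}.
FIRST(<S>): from <S>->w r w <A> we get {w}; from <S>-><H> u w u we get {u}; from <S>->epsilon we get {epsilon}. So FIRST(<S>) = {epsilon, u, w}.
FOLLOW(<S>) includes $ since <S> is the start symbol.
FOLLOW(<S>): <S> appears on no right-hand side. Thus FOLLOW(<S>) = {$}.
FOLLOW(<A>): in <S>->w r w <A>, the suffix after <A> is empty, so FOLLOW(<A>) ⊇ FOLLOW(<S>) = {$}. Thus FOLLOW(<A>) = {$}.
For <A> -> epsilon: FIRST(epsilon) = {epsilon}, so it goes in M[<A>, t] for t ∈ {}; since epsilon ∈ FIRST, also for every t ∈ FOLLOW(<A>) = {$}.
For <A> -> v: FIRST(v) = {v}, so it goes in M[<A>, t] for t ∈ {v}.

<A> -> epsilon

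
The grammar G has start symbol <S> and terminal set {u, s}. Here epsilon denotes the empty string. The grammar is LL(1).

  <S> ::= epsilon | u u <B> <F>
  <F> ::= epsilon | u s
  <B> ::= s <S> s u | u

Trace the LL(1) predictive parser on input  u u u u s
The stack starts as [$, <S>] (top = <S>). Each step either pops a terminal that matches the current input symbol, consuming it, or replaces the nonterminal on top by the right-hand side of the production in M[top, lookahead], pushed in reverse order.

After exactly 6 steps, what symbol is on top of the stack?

u

     Stack          Input        Action
  1  $ <S>          u u u u s $  expand <S> ::= u u <B> <F>
  2  $ <F> <B> u u  u u u u s $  match u
  3  $ <F> <B> u    u u u s $    match u
  4  $ <F> <B>      u u s $      expand <B> ::= u
  5  $ <F> u        u u s $      match u
  6  $ <F>          u s $        expand <F> ::= u s
Stack after step 6: $ s u (top = u).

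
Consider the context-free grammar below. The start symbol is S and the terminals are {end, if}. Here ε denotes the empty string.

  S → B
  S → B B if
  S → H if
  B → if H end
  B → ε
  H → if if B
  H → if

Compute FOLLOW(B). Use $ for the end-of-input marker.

{$, end, if}

FIRST(B) = {ε, if}
FIRST(H) = {if}
FIRST(S) = {ε, if}  (via B, B B if, H if)
FOLLOW(S) includes $ since S is the start symbol.
FOLLOW(S): S appears on no right-hand side. Thus FOLLOW(S) = {$}.
FOLLOW(H): in S→H if, H is followed by if with FIRST {if}; in B→if H end, H is followed by end with FIRST {end}. Thus FOLLOW(H) = {end, if}.
FOLLOW(B): in S→B, the suffix after B is empty, so FOLLOW(B) ⊇ FOLLOW(S) = {$}; in S→B B if (occurrence 1), B is followed by B if with FIRST {if}; in S→B B if (occurrence 2), B is followed by if with FIRST {if}; in H→if if B, the suffix after B is empty, so FOLLOW(B) ⊇ FOLLOW(H) = {end, if}. Thus FOLLOW(B) = {$, end, if}.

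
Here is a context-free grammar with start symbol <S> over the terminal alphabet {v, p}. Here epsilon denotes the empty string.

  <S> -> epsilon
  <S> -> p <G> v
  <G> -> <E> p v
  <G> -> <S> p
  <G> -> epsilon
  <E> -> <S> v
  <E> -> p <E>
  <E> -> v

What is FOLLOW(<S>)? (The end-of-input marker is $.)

FIRST(<S>): from <S>->epsilon we get {epsilon}; from <S>->p <G> v we get {p}. So FIRST(<S>) = {epsilon, p}.
FIRST(<E>): from <E>-><S> v we get {p, v}; from <E>->p <E> we get {p}; from <E>->v we get {v}. So FIRST(<E>) = {p, v}.
FIRST(<G>): from <G>-><E> p v we get {p, v}; from <G>-><S> p we get {p}; from <G>->epsilon we get {epsilon}. So FIRST(<G>) = {epsilon, p, v}.
FOLLOW(<S>) includes $ since <S> is the start symbol.
FOLLOW(<S>): in <G>-><S> p, <S> is followed by p with FIRST {p}; in <E>-><S> v, <S> is followed by v with FIRST {v}. Thus FOLLOW(<S>) = {$, p, v}.
FOLLOW(<G>): in <S>->p <G> v, <G> is followed by v with FIRST {v}. Thus FOLLOW(<G>) = {v}.
FOLLOW(<E>): in <G>-><E> p v, <E> is followed by p v with FIRST {p}; in <E>->p <E>, the suffix after <E> is empty (adds nothing new). Thus FOLLOW(<E>) = {p}.

{$, p, v}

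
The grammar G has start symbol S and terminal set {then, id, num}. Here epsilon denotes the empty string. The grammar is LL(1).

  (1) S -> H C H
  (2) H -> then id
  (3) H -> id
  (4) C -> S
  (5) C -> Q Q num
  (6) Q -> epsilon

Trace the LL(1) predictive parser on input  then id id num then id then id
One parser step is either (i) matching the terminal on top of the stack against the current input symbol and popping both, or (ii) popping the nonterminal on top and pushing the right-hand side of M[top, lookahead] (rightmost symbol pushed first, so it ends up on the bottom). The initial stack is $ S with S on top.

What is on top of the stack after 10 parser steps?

Q

      Stack          Input                             Action
   1  $ S            then id id num then id then id $  expand S -> H C H
   2  $ H C H        then id id num then id then id $  expand H -> then id
   3  $ H C id then  then id id num then id then id $  match then
   4  $ H C id       id id num then id then id $       match id
   5  $ H C          id num then id then id $          expand C -> S
   6  $ H S          id num then id then id $          expand S -> H C H
   7  $ H H C H      id num then id then id $          expand H -> id
   8  $ H H C id     id num then id then id $          match id
   9  $ H H C        num then id then id $             expand C -> Q Q num
  10  $ H H num Q Q  num then id then id $             expand Q -> epsilon
Stack after step 10: $ H H num Q (top = Q).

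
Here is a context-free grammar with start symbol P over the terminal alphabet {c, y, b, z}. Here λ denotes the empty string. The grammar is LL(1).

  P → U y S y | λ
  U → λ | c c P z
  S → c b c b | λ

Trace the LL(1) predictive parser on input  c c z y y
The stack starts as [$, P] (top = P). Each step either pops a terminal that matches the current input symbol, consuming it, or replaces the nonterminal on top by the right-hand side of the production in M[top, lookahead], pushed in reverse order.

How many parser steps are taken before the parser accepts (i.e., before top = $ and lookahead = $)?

9

step 1: stack=$ P  input=c c z y y $  — expand P → U y S y
step 2: stack=$ y S y U  input=c c z y y $  — expand U → c c P z
step 3: stack=$ y S y z P c c  input=c c z y y $  — match c
step 4: stack=$ y S y z P c  input=c z y y $  — match c
step 5: stack=$ y S y z P  input=z y y $  — expand P → λ
step 6: stack=$ y S y z  input=z y y $  — match z
step 7: stack=$ y S y  input=y y $  — match y
step 8: stack=$ y S  input=y $  — expand S → λ
step 9: stack=$ y  input=y $  — match y
Accept reached after 9 steps.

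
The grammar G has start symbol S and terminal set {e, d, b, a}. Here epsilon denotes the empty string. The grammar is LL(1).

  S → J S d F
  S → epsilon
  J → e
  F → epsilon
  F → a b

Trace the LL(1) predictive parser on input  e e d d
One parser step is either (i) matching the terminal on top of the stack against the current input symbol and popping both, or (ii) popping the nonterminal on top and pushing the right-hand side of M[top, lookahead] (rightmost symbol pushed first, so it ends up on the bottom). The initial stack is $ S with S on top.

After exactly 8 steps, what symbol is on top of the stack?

step 1: stack=$ S  input=e e d d $  — expand S → J S d F
step 2: stack=$ F d S J  input=e e d d $  — expand J → e
step 3: stack=$ F d S e  input=e e d d $  — match e
step 4: stack=$ F d S  input=e d d $  — expand S → J S d F
step 5: stack=$ F d F d S J  input=e d d $  — expand J → e
step 6: stack=$ F d F d S e  input=e d d $  — match e
step 7: stack=$ F d F d S  input=d d $  — expand S → epsilon
step 8: stack=$ F d F d  input=d d $  — match d
Stack after step 8: $ F d F (top = F).

F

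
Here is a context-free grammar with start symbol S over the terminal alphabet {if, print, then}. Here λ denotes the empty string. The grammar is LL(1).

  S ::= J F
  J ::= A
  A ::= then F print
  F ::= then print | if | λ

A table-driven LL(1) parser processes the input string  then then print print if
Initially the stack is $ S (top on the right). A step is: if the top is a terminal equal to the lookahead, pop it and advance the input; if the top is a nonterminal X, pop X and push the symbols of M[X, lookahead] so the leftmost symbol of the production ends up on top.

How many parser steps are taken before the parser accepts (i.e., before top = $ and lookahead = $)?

step 1: stack=$ S  input=then then print print if $  — expand S ::= J F
step 2: stack=$ F J  input=then then print print if $  — expand J ::= A
step 3: stack=$ F A  input=then then print print if $  — expand A ::= then F print
step 4: stack=$ F print F then  input=then then print print if $  — match then
step 5: stack=$ F print F  input=then print print if $  — expand F ::= then print
step 6: stack=$ F print print then  input=then print print if $  — match then
step 7: stack=$ F print print  input=print print if $  — match print
step 8: stack=$ F print  input=print if $  — match print
step 9: stack=$ F  input=if $  — expand F ::= if
step 10: stack=$ if  input=if $  — match if
Accept reached after 10 steps.

10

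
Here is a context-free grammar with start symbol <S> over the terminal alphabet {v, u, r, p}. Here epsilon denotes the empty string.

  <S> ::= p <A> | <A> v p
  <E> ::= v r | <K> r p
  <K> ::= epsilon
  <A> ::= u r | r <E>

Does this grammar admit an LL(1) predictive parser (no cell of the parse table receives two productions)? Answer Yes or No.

FIRST(<S>) = {p, r, u}
FIRST(<E>) = {r, v}
FIRST(<K>) = {epsilon}
FIRST(<A>) = {r, u}
FOLLOW(<S>) = {$}
FOLLOW(<E>) = {$, v}
FOLLOW(<K>) = {r}
FOLLOW(<A>) = {$, v}
Each cell of M receives at most one production.

Yes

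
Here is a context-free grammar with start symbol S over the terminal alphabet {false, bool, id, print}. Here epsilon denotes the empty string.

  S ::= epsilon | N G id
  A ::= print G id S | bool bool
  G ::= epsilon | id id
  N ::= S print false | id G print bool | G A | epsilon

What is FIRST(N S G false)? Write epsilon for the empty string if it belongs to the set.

FIRST(A): from A::=print G id S we get {print}; from A::=bool bool we get {bool}. So FIRST(A) = {bool, print}.
FIRST(G): from G::=epsilon we get {epsilon}; from G::=id id we get {id}. So FIRST(G) = {epsilon, id}.
FIRST(S): from S::=epsilon we get {epsilon}; from S::=N G id we get {bool, id, print}. So FIRST(S) = {epsilon, bool, id, print}.
FIRST(N): from N::=S print false we get {bool, id, print}; from N::=id G print bool we get {id}; from N::=G A we get {bool, id, print}; from N::=epsilon we get {epsilon}. So FIRST(N) = {epsilon, bool, id, print}.
FIRST(N S G false): take FIRST of each symbol in turn, carrying on past any symbol whose FIRST contains epsilon; result {bool, false, id, print}.

{bool, false, id, print}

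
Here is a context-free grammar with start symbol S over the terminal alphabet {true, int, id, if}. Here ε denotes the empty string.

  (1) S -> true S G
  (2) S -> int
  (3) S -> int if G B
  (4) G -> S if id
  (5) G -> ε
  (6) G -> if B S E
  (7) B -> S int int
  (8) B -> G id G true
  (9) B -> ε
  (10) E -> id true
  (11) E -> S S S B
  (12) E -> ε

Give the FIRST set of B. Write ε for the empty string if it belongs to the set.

{ε, id, if, int, true}

FIRST(S) = {int, true}
FIRST(G) = {ε, if, int, true}  (via S if id)
FIRST(E) = {ε, id, int, true}  (via S S S B)
FIRST(B) = {ε, id, if, int, true}  (via S int int, G id G true)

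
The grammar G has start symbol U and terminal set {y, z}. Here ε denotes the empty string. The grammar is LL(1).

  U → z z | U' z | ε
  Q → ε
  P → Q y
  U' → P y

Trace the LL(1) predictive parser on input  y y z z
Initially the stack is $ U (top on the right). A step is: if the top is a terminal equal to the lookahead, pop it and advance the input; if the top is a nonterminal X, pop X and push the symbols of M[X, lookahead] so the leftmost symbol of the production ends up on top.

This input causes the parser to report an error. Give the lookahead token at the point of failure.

z

step 1: stack=$ U  input=y y z z $  — expand U → U' z
step 2: stack=$ z U'  input=y y z z $  — expand U' → P y
step 3: stack=$ z y P  input=y y z z $  — expand P → Q y
step 4: stack=$ z y y Q  input=y y z z $  — expand Q → ε
step 5: stack=$ z y y  input=y y z z $  — match y
step 6: stack=$ z y  input=y z z $  — match y
step 7: stack=$ z  input=z z $  — match z
step 8: stack=$  input=z $  — error: stack empty but input remains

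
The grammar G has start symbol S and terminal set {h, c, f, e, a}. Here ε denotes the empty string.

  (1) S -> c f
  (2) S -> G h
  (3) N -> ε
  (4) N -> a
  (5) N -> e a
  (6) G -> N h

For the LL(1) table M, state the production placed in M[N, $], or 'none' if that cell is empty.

none

FIRST(N) = {ε, a, e}
FIRST(G) = {a, e, h}  (via N h)
FIRST(S) = {a, c, e, h}  (via G h)
FOLLOW(S) includes $ since S is the start symbol.
FOLLOW(N): in G->N h, N is followed by h with FIRST {h}. Thus FOLLOW(N) = {h}.
For N -> ε: FIRST(ε) = {ε}, so it goes in M[N, t] for t ∈ {}; since ε ∈ FIRST, also for every t ∈ FOLLOW(N) = {h}.
For N -> a: FIRST(a) = {a}, so it goes in M[N, t] for t ∈ {a}.
For N -> e a: FIRST(e a) = {e}, so it goes in M[N, t] for t ∈ {e}.
None of these place a production in M[N, $].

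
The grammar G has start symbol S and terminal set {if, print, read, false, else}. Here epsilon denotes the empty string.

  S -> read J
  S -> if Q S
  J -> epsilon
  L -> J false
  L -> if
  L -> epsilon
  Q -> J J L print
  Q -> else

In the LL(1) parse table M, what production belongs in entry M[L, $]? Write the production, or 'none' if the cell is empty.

FIRST(S): from S->read J we get {read}; from S->if Q S we get {if}. So FIRST(S) = {if, read}.
FIRST(J): from J->epsilon we get {epsilon}. So FIRST(J) = {epsilon}.
FIRST(L): from L->J false we get {false}; from L->if we get {if}; from L->epsilon we get {epsilon}. So FIRST(L) = {epsilon, false, if}.
FIRST(Q): from Q->J J L print we get {false, if, print}; from Q->else we get {else}. So FIRST(Q) = {else, false, if, print}.
FOLLOW(S) includes $ since S is the start symbol.
FOLLOW(L): in Q->J J L print, L is followed by print with FIRST {print}. Thus FOLLOW(L) = {print}.
For L -> J false: FIRST(J false) = {false}, so it goes in M[L, t] for t ∈ {false}.
For L -> if: FIRST(if) = {if}, so it goes in M[L, t] for t ∈ {if}.
For L -> epsilon: FIRST(epsilon) = {epsilon}, so it goes in M[L, t] for t ∈ {}; since epsilon ∈ FIRST, also for every t ∈ FOLLOW(L) = {print}.
None of these place a production in M[L, $].

none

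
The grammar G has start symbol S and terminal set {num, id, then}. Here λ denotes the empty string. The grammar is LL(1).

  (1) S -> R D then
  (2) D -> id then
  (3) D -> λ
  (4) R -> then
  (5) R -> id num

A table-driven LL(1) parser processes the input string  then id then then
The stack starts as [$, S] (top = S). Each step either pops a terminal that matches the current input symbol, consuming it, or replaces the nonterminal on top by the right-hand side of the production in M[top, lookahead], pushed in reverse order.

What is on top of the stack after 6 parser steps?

     Stack           Input                Action
  1  $ S             then id then then $  expand S -> R D then
  2  $ then D R      then id then then $  expand R -> then
  3  $ then D then   then id then then $  match then
  4  $ then D        id then then $       expand D -> id then
  5  $ then then id  id then then $       match id
  6  $ then then     then then $          match then
Stack after step 6: $ then (top = then).

then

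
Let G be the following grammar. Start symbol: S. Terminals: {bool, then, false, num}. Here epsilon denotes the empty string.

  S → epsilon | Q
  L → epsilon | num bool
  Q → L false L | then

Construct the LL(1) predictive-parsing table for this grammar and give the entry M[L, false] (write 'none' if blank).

FIRST(L): from L→epsilon we get {epsilon}; from L→num bool we get {num}. So FIRST(L) = {epsilon, num}.
FIRST(Q): from Q→L false L we get {false, num}; from Q→then we get {then}. So FIRST(Q) = {false, num, then}.
FIRST(S): from S→epsilon we get {epsilon}; from S→Q we get {false, num, then}. So FIRST(S) = {epsilon, false, num, then}.
FOLLOW(S) includes $ since S is the start symbol.
FOLLOW(Q): in S→Q, the suffix after Q is empty, so FOLLOW(Q) ⊇ FOLLOW(S) = {$}. Thus FOLLOW(Q) = {$}.
FOLLOW(L): in Q→L false L (occurrence 1), L is followed by false L with FIRST {false}; in Q→L false L (occurrence 2), the suffix after L is empty, so FOLLOW(L) ⊇ FOLLOW(Q) = {$}. Thus FOLLOW(L) = {$, false}.
For L → epsilon: FIRST(epsilon) = {epsilon}, so it goes in M[L, t] for t ∈ {}; since epsilon ∈ FIRST, also for every t ∈ FOLLOW(L) = {$, false}.
For L → num bool: FIRST(num bool) = {num}, so it goes in M[L, t] for t ∈ {num}.

L → epsilon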